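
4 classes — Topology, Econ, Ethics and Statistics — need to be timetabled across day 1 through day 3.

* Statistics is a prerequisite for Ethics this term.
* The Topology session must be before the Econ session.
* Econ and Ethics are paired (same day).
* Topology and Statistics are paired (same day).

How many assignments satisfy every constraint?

3

Enumerating: Ethics -> day 2; Topology -> day 1; Econ -> day 2; Statistics -> day 1 | Ethics=day 3, Econ=day 3, Statistics=day 1, Topology=day 1 | Statistics=day 2; Econ=day 3; Topology=day 2; Ethics=day 3.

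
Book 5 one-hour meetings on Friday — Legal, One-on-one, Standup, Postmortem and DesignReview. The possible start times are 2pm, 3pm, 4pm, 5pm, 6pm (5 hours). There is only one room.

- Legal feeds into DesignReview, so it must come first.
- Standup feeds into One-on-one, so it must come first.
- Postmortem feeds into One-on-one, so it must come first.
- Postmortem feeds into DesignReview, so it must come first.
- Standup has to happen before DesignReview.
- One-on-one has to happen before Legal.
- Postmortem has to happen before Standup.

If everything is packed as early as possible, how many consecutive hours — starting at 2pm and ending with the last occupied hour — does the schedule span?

5

The precedence chain requires at least 5 distinct hours.
With at most 1 per hour and 5 meetings, at least 5 hours are needed.
5 works (last occupied hour: 6pm): for example Legal in 5pm; One-on-one in 4pm; DesignReview in 6pm; Standup in 3pm; Postmortem in 2pm.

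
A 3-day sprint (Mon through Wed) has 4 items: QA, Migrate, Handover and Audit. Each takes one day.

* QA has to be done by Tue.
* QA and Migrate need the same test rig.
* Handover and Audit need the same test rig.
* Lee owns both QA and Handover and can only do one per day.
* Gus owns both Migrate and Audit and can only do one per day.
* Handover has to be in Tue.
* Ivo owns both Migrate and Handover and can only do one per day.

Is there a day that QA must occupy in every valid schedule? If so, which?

QA's window is Mon–Tue.
Handover is fixed at Tue, and QA can't share a day with Handover.
So QA must be Mon.

Mon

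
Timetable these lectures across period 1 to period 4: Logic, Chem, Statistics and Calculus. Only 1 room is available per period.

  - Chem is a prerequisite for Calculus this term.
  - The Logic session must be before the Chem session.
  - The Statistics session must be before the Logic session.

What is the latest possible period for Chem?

Precedence pushes Chem to at least period 3; downstream work caps Chem at period 3.
Chem at period 3 is achievable: Calculus in period 4; Logic in period 2; Statistics in period 1; Chem in period 3.

period 3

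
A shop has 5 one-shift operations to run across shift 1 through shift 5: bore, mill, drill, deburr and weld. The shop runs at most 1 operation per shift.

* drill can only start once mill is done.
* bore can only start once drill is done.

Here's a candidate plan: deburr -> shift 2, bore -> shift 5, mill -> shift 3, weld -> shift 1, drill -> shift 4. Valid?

bore can only start once drill is done — holds.
The shop runs at most 1 operation per shift — holds.
drill can only start once mill is done — holds.

Valid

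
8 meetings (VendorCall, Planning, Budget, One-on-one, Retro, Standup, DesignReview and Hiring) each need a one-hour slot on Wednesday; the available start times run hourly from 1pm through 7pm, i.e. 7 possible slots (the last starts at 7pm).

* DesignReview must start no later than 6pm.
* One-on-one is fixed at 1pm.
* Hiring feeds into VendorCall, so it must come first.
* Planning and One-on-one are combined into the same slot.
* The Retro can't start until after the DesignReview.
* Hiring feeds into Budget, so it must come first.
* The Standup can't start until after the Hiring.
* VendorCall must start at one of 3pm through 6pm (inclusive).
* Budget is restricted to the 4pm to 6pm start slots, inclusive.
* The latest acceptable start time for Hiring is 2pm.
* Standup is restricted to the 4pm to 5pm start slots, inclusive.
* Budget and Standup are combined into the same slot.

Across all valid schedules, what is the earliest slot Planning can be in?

Planning must be in the same slot as One-on-one, which can't be after 1pm, so Planning is at most 1pm.
Planning at 1pm is achievable: Planning=1pm, DesignReview=1pm, Budget=4pm, One-on-one=1pm, Standup=4pm, VendorCall=3pm, Hiring=1pm, Retro=2pm.

1pm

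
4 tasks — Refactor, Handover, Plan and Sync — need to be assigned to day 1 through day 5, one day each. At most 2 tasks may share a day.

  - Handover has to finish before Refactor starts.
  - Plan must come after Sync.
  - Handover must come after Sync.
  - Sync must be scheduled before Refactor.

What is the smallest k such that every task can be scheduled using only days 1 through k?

The precedence chain requires at least 3 distinct days.
With at most 2 per day and 4 tasks, at least 2 days are needed.
3 works (last occupied day: day 3): for example Refactor in day 3; Plan in day 2; Handover in day 2; Sync in day 1.

3 days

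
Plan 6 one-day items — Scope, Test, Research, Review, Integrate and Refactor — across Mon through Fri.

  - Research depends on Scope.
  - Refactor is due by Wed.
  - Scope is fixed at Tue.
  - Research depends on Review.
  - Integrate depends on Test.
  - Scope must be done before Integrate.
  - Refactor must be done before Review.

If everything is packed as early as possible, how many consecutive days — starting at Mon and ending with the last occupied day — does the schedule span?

The precedence chain requires at least 3 distinct days.
3 works (last occupied day: Wed): for example Integrate in Wed, Review in Tue, Scope in Tue, Research in Wed, Refactor in Mon, Test in Mon.

3 days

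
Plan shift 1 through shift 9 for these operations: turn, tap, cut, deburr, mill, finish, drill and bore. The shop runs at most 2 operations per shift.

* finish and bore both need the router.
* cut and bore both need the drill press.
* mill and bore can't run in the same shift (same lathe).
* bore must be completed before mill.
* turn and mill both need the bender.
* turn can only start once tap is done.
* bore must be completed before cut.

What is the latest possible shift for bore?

shift 8

Downstream work caps bore at shift 8.
bore at shift 8 is achievable: mill=shift 9; finish=shift 2; cut=shift 9; bore=shift 8; drill=shift 3; deburr=shift 1; turn=shift 2; tap=shift 1.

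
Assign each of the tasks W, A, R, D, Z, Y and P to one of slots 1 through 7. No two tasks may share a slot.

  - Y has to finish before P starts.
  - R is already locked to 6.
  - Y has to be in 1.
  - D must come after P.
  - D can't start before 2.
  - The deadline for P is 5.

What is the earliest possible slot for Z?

Z at 2 is achievable: R in 6; P in 3; W in 5; D in 4; A in 7; Y in 1; Z in 2.
Nothing earlier works — the capacity limit rule out every slot before 2.

2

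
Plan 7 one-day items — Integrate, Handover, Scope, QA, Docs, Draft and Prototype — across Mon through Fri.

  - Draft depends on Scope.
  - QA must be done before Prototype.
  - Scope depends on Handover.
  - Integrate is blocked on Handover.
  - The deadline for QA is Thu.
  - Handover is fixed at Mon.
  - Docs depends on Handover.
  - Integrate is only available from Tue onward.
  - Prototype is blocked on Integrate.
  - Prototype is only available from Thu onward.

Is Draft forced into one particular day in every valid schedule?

Draft can be Wed (e.g. Prototype -> Thu, Docs -> Tue, Handover -> Mon, QA -> Mon, Scope -> Tue, Draft -> Wed, Integrate -> Tue) or Thu (e.g. Handover in Mon, Integrate in Tue, Prototype in Thu, Docs in Tue, Draft in Thu, Scope in Tue, QA in Mon).

No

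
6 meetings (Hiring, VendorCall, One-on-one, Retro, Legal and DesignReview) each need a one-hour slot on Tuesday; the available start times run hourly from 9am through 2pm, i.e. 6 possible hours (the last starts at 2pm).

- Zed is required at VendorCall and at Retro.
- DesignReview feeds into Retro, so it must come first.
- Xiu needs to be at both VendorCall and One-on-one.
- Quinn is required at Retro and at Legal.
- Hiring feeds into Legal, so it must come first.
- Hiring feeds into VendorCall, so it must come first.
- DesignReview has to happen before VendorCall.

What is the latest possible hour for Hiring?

1pm

Downstream work caps Hiring at 1pm.
Hiring at 1pm is achievable: Hiring=1pm; Retro=10am; Legal=2pm; DesignReview=9am; One-on-one=9am; VendorCall=2pm.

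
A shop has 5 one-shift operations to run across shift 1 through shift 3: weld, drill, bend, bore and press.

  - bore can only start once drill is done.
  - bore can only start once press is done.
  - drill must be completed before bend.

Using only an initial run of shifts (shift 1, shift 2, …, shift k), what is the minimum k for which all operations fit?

2

The precedence chain requires at least 2 distinct shifts.
2 works (last occupied shift: shift 2): for example weld -> shift 1; press -> shift 1; bore -> shift 2; drill -> shift 1; bend -> shift 2.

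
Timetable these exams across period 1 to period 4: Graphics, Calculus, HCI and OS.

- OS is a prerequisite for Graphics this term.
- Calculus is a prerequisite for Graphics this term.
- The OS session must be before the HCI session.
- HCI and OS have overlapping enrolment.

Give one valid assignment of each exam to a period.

Calculus=period 1; Graphics=period 2; HCI=period 2; OS=period 1

Checking: Calculus(period 1) before Graphics(period 2); OS(period 1) before Graphics(period 2); OS(period 1) before HCI(period 2); HCI(period 2) != OS(period 1).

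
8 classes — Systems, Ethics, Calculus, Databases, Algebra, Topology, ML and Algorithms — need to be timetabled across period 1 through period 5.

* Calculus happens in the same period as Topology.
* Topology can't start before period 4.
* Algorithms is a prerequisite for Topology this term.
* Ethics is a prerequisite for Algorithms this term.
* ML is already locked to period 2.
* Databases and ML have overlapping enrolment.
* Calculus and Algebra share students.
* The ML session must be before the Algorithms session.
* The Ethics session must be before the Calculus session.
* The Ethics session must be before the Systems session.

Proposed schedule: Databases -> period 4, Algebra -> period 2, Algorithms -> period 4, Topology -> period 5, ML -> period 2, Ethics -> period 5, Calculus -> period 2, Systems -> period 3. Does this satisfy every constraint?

Invalid. The Ethics session must be before the Calculus session.

Calculus happens in the same period as Topology — violated.
ML is already locked to period 2 — holds.
The Ethics session must be before the Systems session — violated.
The ML session must be before the Algorithms session — holds.
The Ethics session must be before the Calculus session — violated.
Calculus and Algebra share students — violated.
Topology can't start before period 4 — holds.
Algorithms is a prerequisite for Topology this term — holds.
Ethics is a prerequisite for Algorithms this term — violated.
Databases and ML have overlapping enrolment — holds.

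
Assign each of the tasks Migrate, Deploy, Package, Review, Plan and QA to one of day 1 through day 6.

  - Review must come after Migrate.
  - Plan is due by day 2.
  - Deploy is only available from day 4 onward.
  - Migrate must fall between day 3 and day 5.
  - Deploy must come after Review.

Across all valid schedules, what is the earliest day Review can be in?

day 4

Precedence pushes Review to at least day 4; downstream work caps Review at day 5.
Review at day 4 is achievable: Review in day 4, Plan in day 1, Package in day 1, Migrate in day 3, QA in day 1, Deploy in day 5.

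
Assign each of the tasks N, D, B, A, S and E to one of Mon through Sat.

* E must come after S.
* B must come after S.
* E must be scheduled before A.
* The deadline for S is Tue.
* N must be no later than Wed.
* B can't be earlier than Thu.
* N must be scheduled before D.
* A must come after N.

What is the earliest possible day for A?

Wed

Precedence pushes A to at least Wed.
A at Wed is achievable: D -> Tue; B -> Thu; N -> Mon; S -> Mon; E -> Tue; A -> Wed.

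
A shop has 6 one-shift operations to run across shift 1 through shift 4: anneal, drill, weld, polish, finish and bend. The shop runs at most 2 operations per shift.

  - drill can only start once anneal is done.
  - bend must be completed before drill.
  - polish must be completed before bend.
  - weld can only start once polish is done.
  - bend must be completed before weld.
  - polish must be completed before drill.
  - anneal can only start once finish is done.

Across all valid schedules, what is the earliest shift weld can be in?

shift 3

Precedence pushes weld to at least shift 3.
weld at shift 3 is achievable: polish in shift 1; drill in shift 3; weld in shift 3; anneal in shift 2; finish in shift 1; bend in shift 2.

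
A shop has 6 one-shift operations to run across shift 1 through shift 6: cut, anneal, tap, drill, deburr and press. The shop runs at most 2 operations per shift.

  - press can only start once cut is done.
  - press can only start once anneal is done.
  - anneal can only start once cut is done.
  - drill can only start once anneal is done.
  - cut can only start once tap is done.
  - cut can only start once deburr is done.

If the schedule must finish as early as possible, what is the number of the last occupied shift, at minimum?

The precedence chain requires at least 4 distinct shifts.
With at most 2 per shift and 6 operations, at least 3 shifts are needed.
4 works (last occupied shift: shift 4): for example cut=shift 2, tap=shift 1, anneal=shift 3, press=shift 4, drill=shift 4, deburr=shift 1.

shift 4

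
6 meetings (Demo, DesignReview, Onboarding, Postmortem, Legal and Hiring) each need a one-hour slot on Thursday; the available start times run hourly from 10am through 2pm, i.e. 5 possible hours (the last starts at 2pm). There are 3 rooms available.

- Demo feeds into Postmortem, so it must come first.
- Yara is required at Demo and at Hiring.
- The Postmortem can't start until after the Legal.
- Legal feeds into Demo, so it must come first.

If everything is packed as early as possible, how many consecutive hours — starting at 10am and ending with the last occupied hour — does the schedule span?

The precedence chain requires at least 3 distinct hours.
With at most 3 per hour and 6 meetings, at least 2 hours are needed.
3 works (last occupied hour: 12pm): for example Postmortem -> 12pm; Legal -> 10am; Onboarding -> 10am; Demo -> 11am; Hiring -> 12pm; DesignReview -> 10am.

3 hours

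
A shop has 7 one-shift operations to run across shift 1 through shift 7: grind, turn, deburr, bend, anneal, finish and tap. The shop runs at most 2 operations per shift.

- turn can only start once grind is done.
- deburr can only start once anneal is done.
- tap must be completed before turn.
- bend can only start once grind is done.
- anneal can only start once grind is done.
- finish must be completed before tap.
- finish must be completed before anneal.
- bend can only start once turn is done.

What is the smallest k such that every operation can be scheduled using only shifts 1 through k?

4 shifts

The precedence chain requires at least 4 distinct shifts.
With at most 2 per shift and 7 operations, at least 4 shifts are needed.
4 works (last occupied shift: shift 4): for example tap=shift 2; grind=shift 1; finish=shift 1; bend=shift 4; turn=shift 3; deburr=shift 3; anneal=shift 2.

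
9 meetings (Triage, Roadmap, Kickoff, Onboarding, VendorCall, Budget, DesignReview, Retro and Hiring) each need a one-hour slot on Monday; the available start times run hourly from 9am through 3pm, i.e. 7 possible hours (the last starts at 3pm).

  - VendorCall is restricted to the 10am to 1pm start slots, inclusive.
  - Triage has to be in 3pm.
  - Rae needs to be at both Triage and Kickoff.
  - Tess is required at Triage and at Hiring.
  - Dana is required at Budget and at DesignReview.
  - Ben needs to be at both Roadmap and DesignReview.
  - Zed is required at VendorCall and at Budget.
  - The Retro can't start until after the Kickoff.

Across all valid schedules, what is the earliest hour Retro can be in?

10am

Precedence pushes Retro to at least 10am.
Retro at 10am is achievable: Kickoff=9am, Onboarding=9am, Roadmap=9am, DesignReview=10am, Retro=10am, Triage=3pm, Hiring=9am, VendorCall=10am, Budget=9am.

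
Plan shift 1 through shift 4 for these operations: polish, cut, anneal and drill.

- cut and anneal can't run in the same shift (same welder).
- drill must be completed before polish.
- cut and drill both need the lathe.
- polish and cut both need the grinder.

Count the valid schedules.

Splitting on polish: it can be shift 2 (6), shift 3 (12), shift 4 (18). Listing each branch's schedules as (cut, anneal, drill) by shift number:
polish=shift 2: (3,1,1) (3,2,1) (3,4,1) (4,1,1) (4,2,1) (4,3,1) — 6.
polish=shift 3: (1,2,2) (1,3,2) (1,4,2) (2,1,1) (2,3,1) (2,4,1) (4,1,1) (4,1,2) (4,2,1) (4,2,2) (4,3,1) (4,3,2) — 12.
polish=shift 4: (1,2,2) (1,2,3) (1,3,2) (1,3,3) (1,4,2) (1,4,3) (2,1,1) (2,1,3) (2,3,1) (2,3,3) (2,4,1) (2,4,3) (3,1,1) (3,1,2) (3,2,1) (3,2,2) (3,4,1) (3,4,2) — 18.
Summing: 6 + 12 + 18 = 36.

36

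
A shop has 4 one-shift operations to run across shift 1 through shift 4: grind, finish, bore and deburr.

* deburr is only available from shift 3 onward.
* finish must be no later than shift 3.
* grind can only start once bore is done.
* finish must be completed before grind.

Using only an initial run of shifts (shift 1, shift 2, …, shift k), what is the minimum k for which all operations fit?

The precedence chain requires at least 2 distinct shifts.
deburr can't be placed before shift 3, so the schedule must run through at least shift 3.
3 works (last occupied shift: shift 3): for example bore in shift 1; grind in shift 2; deburr in shift 3; finish in shift 1.

3 shifts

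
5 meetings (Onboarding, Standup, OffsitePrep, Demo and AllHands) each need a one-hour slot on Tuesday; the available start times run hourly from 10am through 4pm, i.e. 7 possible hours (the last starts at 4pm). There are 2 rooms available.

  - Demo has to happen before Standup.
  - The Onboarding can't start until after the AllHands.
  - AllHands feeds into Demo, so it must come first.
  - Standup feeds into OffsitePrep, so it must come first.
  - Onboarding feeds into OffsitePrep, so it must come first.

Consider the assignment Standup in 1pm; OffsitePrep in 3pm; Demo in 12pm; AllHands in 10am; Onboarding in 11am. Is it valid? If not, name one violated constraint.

Valid

Demo has to happen before Standup — holds.
Standup feeds into OffsitePrep, so it must come first — holds.
AllHands feeds into Demo, so it must come first — holds.
There are 2 rooms available — holds.
Onboarding feeds into OffsitePrep, so it must come first — holds.
The Onboarding can't start until after the AllHands — holds.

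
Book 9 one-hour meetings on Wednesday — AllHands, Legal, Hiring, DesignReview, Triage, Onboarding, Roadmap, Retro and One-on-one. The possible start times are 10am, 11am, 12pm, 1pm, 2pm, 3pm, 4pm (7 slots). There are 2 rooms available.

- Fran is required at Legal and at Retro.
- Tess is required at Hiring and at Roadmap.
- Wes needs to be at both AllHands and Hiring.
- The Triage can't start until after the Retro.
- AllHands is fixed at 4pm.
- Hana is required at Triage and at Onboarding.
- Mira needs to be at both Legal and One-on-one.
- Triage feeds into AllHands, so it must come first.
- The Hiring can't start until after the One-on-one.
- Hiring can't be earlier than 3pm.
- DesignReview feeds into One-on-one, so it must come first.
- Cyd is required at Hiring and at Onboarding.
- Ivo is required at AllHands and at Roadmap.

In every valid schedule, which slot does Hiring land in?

3pm

Hiring's window is 3pm–4pm.
AllHands is fixed at 4pm, and Hiring can't share a slot with AllHands.
So Hiring must be 3pm.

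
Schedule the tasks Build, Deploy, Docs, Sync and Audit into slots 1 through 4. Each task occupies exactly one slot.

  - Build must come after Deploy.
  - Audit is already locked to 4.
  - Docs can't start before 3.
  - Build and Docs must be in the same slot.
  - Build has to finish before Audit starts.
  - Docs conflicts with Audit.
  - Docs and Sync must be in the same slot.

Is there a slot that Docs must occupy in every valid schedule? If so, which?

Docs's window is 3–4.
Audit is fixed at 4, and Docs can't share a slot with Audit.
So Docs must be 3.

3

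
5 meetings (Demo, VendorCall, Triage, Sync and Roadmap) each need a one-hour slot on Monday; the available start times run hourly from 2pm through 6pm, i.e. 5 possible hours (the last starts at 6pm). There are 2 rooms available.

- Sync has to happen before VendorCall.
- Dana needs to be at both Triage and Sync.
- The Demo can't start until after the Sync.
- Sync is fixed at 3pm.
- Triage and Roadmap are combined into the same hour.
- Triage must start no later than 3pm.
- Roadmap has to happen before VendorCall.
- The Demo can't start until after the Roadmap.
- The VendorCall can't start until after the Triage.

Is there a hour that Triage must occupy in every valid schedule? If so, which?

Triage's window is 2pm–3pm.
Sync is fixed at 3pm, and Triage can't share a hour with Sync.
So Triage must be 2pm.

2pm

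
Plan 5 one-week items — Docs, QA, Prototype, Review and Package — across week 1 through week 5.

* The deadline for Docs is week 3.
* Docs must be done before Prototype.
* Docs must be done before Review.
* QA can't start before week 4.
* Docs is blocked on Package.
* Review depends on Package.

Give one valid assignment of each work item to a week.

Package=week 1, Review=week 3, Prototype=week 3, QA=week 4, Docs=week 2

Checking: Package(week 1) before Review(week 3); Docs(week 2) before Prototype(week 3); Docs(week 2) before Review(week 3); Package(week 1) before Docs(week 2); Docs=week 2 in [week 1,week 3]; QA=week 4 in [week 4,week 5].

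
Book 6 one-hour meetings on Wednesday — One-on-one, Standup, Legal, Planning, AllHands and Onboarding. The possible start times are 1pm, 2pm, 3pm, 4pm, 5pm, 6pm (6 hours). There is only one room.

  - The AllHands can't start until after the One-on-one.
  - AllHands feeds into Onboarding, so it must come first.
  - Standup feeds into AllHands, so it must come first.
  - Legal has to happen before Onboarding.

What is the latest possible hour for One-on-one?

4pm

Downstream work caps One-on-one at 4pm.
One-on-one at 4pm is achievable: AllHands -> 5pm; One-on-one -> 4pm; Onboarding -> 6pm; Standup -> 1pm; Planning -> 3pm; Legal -> 2pm.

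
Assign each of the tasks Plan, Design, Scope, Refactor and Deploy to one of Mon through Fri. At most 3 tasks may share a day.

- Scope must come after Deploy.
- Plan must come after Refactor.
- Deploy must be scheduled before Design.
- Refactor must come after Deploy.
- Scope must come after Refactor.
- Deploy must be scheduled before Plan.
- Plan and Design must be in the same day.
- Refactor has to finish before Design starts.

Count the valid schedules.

Splitting on Plan: it can be Wed (3), Thu (7), Fri (10). Listing each branch's schedules as (Design, Scope, Refactor, Deploy):
Plan=Wed: (Wed,Wed,Tue,Mon) (Wed,Thu,Tue,Mon) (Wed,Fri,Tue,Mon) — 3.
Plan=Thu: (Thu,Wed,Tue,Mon) (Thu,Thu,Tue,Mon) (Thu,Thu,Wed,Mon) (Thu,Thu,Wed,Tue) (Thu,Fri,Tue,Mon) (Thu,Fri,Wed,Mon) (Thu,Fri,Wed,Tue) — 7.
Plan=Fri: (Fri,Wed,Tue,Mon) (Fri,Thu,Tue,Mon) (Fri,Thu,Wed,Mon) (Fri,Thu,Wed,Tue) (Fri,Fri,Tue,Mon) (Fri,Fri,Wed,Mon) (Fri,Fri,Wed,Tue) (Fri,Fri,Thu,Mon) (Fri,Fri,Thu,Tue) (Fri,Fri,Thu,Wed) — 10.
Summing: 3 + 7 + 10 = 20.

20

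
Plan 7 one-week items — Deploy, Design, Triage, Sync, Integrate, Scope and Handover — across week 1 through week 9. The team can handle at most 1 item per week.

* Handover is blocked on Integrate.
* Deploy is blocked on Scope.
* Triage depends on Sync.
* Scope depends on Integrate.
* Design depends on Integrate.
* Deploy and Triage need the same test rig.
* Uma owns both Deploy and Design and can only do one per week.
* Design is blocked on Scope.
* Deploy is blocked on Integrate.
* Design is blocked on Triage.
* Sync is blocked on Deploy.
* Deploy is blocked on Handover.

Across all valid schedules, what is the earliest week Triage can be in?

Precedence pushes Triage to at least week 5; downstream work caps Triage at week 8.
Triage at week 6 is achievable: Deploy in week 4; Integrate in week 1; Sync in week 5; Design in week 7; Triage in week 6; Handover in week 3; Scope in week 2.
Nothing earlier works — the conflict and capacity constraints rule out every week before week 6.

week 6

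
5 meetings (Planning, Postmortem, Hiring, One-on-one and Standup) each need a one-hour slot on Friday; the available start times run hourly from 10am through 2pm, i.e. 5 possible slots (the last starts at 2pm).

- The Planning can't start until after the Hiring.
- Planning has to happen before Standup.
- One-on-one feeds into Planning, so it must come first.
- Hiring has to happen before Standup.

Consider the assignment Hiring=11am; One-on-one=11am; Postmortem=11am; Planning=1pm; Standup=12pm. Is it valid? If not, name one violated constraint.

No. Planning has to happen before Standup is not satisfied.

Planning has to happen before Standup — violated.
The Planning can't start until after the Hiring — holds.
One-on-one feeds into Planning, so it must come first — holds.
Hiring has to happen before Standup — holds.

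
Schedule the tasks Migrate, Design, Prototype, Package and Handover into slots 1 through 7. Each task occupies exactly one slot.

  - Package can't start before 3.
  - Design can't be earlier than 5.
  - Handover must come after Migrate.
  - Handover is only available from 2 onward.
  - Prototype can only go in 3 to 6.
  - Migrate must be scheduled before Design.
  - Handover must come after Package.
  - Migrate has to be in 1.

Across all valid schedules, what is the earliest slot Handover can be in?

Handover is available from 2; precedence pushes Handover to at least 4.
Handover at 4 is achievable: Package in 3, Design in 5, Migrate in 1, Prototype in 3, Handover in 4.

4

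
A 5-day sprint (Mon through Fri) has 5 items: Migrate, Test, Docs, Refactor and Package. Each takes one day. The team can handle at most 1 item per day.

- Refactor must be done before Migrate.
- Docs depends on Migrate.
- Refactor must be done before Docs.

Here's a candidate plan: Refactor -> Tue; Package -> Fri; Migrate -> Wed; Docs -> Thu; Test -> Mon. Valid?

Valid

Refactor must be done before Migrate — holds.
The team can handle at most 1 item per day — holds.
Refactor must be done before Docs — holds.
Docs depends on Migrate — holds.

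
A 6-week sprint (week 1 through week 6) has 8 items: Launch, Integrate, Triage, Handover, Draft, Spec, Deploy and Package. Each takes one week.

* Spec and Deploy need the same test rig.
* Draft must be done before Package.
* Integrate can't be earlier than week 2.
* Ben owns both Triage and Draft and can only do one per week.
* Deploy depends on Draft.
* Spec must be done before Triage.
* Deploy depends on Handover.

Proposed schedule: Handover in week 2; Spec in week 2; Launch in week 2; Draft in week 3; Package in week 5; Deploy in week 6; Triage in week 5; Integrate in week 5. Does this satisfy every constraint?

Integrate can't be earlier than week 2 — holds.
Spec and Deploy need the same test rig — holds.
Deploy depends on Handover — holds.
Draft must be done before Package — holds.
Ben owns both Triage and Draft and can only do one per week — holds.
Spec must be done before Triage — holds.
Deploy depends on Draft — holds.

Yes, all constraints hold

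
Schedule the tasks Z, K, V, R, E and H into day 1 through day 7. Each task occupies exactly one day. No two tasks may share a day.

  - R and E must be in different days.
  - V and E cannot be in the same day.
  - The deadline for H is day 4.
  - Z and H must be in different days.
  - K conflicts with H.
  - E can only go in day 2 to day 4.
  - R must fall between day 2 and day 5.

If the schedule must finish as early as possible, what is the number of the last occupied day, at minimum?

6

With at most 1 per day and 6 tasks, at least 6 days are needed.
R can't be placed before day 2, so the schedule must run through at least day 2.
6 works (last occupied day: day 6): for example H -> day 1, E -> day 2, V -> day 6, Z -> day 4, R -> day 3, K -> day 5.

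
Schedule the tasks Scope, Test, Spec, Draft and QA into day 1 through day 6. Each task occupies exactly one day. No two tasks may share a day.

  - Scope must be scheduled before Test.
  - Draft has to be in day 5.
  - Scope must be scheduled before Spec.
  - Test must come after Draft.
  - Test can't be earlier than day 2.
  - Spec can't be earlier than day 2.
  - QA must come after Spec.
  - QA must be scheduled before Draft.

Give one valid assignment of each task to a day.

QA -> day 3, Scope -> day 1, Spec -> day 2, Draft -> day 5, Test -> day 6

Checking: Scope(day 1) before Test(day 6); Spec(day 2) before QA(day 3); QA(day 3) before Draft(day 5); Scope(day 1) before Spec(day 2); Draft(day 5) before Test(day 6); Draft=day 5 in [day 5,day 5]; Spec=day 2 in [day 2,day 6]; Test=day 6 in [day 2,day 6]; max 1 per day (cap 1).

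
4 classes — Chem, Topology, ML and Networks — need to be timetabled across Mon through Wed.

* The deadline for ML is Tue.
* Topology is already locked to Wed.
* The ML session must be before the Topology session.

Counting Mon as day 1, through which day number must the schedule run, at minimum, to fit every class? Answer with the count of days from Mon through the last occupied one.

3 days

The precedence chain requires at least 2 distinct days.
Topology can't be placed before Wed — that is day 3 counting from Mon — so the schedule must run through at least 3 days.
3 works (last occupied day: Wed): for example Topology in Wed; ML in Mon; Chem in Mon; Networks in Mon.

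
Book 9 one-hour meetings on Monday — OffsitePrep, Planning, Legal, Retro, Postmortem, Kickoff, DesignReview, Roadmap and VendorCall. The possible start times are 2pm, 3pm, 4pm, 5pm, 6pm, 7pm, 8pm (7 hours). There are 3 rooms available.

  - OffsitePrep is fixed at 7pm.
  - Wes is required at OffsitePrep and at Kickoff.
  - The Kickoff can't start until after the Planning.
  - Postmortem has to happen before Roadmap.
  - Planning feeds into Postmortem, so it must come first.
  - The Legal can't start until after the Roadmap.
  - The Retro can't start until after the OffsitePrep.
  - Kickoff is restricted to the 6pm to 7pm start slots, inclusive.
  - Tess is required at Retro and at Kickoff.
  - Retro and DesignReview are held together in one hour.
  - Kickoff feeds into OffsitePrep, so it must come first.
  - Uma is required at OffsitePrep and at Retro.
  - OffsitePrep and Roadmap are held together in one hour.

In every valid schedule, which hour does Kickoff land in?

6pm

Kickoff's window is 6pm–7pm.
OffsitePrep is fixed at 7pm, and Kickoff can't share a hour with OffsitePrep.
So Kickoff must be 6pm.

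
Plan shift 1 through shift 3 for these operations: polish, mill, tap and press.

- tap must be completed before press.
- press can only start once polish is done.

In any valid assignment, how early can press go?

Precedence pushes press to at least shift 2.
press at shift 2 is achievable: tap in shift 1; press in shift 2; polish in shift 1; mill in shift 1.

shift 2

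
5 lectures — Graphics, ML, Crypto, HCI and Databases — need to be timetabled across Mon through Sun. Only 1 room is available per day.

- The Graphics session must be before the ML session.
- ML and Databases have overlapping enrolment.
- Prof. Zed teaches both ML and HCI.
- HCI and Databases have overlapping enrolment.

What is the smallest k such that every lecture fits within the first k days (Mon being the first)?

The precedence chain requires at least 2 distinct days.
With at most 1 per day and 5 lectures, at least 5 days are needed.
5 works (last occupied day: Fri): for example Graphics=Mon, Crypto=Wed, HCI=Thu, ML=Tue, Databases=Fri.

5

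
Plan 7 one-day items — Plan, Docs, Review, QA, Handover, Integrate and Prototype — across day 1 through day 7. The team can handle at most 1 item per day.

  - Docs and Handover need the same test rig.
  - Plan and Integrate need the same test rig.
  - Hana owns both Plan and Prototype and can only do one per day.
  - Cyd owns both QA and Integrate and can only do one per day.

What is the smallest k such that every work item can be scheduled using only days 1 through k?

7

With at most 1 per day and 7 work items, at least 7 days are needed.
7 works (last occupied day: day 7): for example Prototype=day 7; Integrate=day 6; Review=day 3; Plan=day 1; Docs=day 2; Handover=day 5; QA=day 4.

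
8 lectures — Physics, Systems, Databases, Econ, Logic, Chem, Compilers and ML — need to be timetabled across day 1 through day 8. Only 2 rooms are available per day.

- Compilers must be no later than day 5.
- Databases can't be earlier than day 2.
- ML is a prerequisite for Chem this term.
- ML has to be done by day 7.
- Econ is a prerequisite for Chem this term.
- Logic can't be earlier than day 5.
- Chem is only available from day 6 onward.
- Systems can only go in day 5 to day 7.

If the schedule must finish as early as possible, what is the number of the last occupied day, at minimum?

The precedence chain requires at least 2 distinct days.
With at most 2 per day and 8 lectures, at least 4 days are needed.
Chem can't be placed before day 6, so the schedule must run through at least day 6.
6 works (last occupied day: day 6): for example Chem=day 6, Physics=day 3, Systems=day 5, ML=day 2, Econ=day 1, Compilers=day 1, Logic=day 5, Databases=day 2.

6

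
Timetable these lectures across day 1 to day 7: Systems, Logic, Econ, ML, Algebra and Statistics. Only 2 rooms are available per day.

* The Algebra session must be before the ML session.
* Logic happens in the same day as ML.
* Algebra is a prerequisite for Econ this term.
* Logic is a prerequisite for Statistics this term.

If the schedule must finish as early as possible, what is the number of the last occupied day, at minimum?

The precedence chain requires at least 3 distinct days.
With at most 2 per day and 6 lectures, at least 3 days are needed.
3 works (last occupied day: day 3): for example Systems -> day 1; Logic -> day 2; ML -> day 2; Econ -> day 3; Statistics -> day 3; Algebra -> day 1.

3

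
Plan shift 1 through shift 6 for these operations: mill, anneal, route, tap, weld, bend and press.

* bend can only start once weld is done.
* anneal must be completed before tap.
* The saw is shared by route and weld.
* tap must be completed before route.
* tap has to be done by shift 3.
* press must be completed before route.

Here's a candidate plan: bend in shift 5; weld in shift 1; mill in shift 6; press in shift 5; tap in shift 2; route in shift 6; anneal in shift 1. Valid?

press must be completed before route — holds.
The saw is shared by route and weld — holds.
anneal must be completed before tap — holds.
tap must be completed before route — holds.
tap has to be done by shift 3 — holds.
bend can only start once weld is done — holds.

Yes, all constraints hold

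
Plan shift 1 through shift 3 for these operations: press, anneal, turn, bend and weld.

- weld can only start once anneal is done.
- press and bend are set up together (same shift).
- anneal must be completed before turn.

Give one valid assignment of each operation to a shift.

press -> shift 1; turn -> shift 2; weld -> shift 2; bend -> shift 1; anneal -> shift 1

Checking: anneal(shift 1) before weld(shift 2); anneal(shift 1) before turn(shift 2); press = bend = shift 1.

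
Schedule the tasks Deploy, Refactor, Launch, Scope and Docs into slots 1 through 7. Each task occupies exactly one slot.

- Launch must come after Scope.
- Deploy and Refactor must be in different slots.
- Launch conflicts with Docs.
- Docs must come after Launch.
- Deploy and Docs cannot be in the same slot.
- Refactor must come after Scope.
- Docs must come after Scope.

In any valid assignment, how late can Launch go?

Precedence pushes Launch to at least 2; downstream work caps Launch at 6.
Launch at 6 is achievable: Docs -> 7; Deploy -> 1; Refactor -> 2; Scope -> 1; Launch -> 6.

6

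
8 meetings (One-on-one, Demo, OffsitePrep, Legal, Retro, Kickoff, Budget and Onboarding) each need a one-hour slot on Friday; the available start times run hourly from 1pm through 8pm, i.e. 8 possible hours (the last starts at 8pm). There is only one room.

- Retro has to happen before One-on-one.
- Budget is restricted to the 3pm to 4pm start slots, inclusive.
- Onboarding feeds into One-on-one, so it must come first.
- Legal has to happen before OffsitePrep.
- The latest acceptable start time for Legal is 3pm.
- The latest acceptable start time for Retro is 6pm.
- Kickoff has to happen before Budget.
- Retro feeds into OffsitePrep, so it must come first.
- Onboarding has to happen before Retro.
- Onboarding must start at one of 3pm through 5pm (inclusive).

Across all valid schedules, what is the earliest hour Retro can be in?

5pm

Precedence pushes Retro to at least 4pm; Retro's own window allows nothing later than 6pm.
Retro at 5pm is achievable: One-on-one=6pm; Budget=3pm; Retro=5pm; OffsitePrep=7pm; Onboarding=4pm; Legal=1pm; Demo=8pm; Kickoff=2pm.
Nothing earlier works — the capacity limit rule out every hour before 5pm.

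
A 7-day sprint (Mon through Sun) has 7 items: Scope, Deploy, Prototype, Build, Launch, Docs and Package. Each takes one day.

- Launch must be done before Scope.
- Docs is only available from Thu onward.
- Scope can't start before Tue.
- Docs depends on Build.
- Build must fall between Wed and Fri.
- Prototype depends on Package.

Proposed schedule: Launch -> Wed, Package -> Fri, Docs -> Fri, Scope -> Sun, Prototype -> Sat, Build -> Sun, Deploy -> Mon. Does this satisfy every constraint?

Build must fall between Wed and Fri — violated.
Prototype depends on Package — holds.
Launch must be done before Scope — holds.
Scope can't start before Tue — holds.
Docs depends on Build — violated.
Docs is only available from Thu onward — holds.

No. Docs depends on Build is not satisfied.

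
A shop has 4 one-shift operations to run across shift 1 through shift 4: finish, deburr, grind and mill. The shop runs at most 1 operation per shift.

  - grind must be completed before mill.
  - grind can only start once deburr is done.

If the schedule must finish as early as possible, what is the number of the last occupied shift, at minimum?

The precedence chain requires at least 3 distinct shifts.
With at most 1 per shift and 4 operations, at least 4 shifts are needed.
4 works (last occupied shift: shift 4): for example deburr -> shift 1; mill -> shift 3; finish -> shift 4; grind -> shift 2.

4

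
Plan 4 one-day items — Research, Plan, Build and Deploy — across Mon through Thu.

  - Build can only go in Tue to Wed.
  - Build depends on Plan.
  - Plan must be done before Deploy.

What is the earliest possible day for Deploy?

Tue

Precedence pushes Deploy to at least Tue.
Deploy at Tue is achievable: Build=Tue, Plan=Mon, Research=Mon, Deploy=Tue.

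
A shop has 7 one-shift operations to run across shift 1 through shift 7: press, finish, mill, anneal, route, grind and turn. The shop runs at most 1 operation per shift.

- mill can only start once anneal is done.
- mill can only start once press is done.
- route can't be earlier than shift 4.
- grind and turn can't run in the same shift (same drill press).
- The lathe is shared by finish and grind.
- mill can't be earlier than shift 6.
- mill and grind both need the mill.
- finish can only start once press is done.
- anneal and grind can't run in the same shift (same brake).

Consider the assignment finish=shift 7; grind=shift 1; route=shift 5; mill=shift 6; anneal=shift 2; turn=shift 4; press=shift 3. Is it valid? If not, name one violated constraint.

Yes

mill can't be earlier than shift 6 — holds.
anneal and grind can't run in the same shift (same brake) — holds.
The lathe is shared by finish and grind — holds.
mill and grind both need the mill — holds.
mill can only start once press is done — holds.
mill can only start once anneal is done — holds.
grind and turn can't run in the same shift (same drill press) — holds.
finish can only start once press is done — holds.
route can't be earlier than shift 4 — holds.
The shop runs at most 1 operation per shift — holds.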